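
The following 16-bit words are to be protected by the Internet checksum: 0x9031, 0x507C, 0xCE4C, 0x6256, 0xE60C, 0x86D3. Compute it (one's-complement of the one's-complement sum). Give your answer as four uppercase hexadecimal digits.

81CE

One's-complement addition (fold any carry out of bit 15 back into bit 0):
  0x9031 + 0x507C = 0x0E0AD
  0xE0AD + 0xCE4C = 0x1AEF9 → wrap carry → 0xAEFA
  0xAEFA + 0x6256 = 0x11150 → wrap carry → 0x1151
  0x1151 + 0xE60C = 0x0F75D
  0xF75D + 0x86D3 = 0x17E30 → wrap carry → 0x7E31
One's-complement sum = 0x7E31.
Checksum = ~0x7E31 & 0xFFFF = 0x81CE.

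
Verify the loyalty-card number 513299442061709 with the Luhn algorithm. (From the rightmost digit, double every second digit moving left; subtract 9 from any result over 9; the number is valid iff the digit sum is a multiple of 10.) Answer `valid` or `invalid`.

valid

From the right, keep odd positions and double even positions (subtract 9 from any doubled value over 9):
  doubled (positions 2,4,...): 0 2 0 8 9 4 2 → sum 25
  kept (positions 1,3,...): 9 7 6 2 4 9 3 5 → sum 45
Total = 70.
70 mod 10 = 0, so the number is valid.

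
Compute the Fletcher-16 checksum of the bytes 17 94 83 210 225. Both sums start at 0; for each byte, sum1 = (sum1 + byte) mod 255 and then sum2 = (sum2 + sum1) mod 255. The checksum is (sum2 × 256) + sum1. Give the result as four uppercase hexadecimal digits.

Running sums (mod 255):
  after byte 0 (17): sum1=17, sum2=17
  after byte 1 (94): sum1=111, sum2=128
  after byte 2 (83): sum1=194, sum2=67
  after byte 3 (210): sum1=149, sum2=216
  after byte 4 (225): sum1=119, sum2=80
Checksum = sum2·256 + sum1 = 80·256 + 119 = 20599 = 0x5077.

5077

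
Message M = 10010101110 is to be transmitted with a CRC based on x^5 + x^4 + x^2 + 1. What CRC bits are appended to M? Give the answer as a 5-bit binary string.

Append 5 zeros: 1001010111000000. Divide by 110101 (XOR where the leading bit is 1):
  pos 0: 100101 XOR 110101 = 010000
  pos 1: 100000 XOR 110101 = 010101
  pos 2: 101011 XOR 110101 = 011110
  pos 3: 111101 XOR 110101 = 001000
  pos 5: 100010 XOR 110101 = 010111
  pos 6: 101110 XOR 110101 = 011011
  pos 7: 110110 XOR 110101 = 000011
Remainder (last 5 bits) = 11000. This is the CRC / FCS.

11000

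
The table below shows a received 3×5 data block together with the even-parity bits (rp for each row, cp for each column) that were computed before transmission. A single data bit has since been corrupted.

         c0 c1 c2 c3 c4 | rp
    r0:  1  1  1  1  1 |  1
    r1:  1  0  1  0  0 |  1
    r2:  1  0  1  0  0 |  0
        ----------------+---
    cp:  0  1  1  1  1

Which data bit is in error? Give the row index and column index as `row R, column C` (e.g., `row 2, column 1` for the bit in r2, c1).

Recompute each row's even parity and compare to rp:
  r0: data parity 1, sent rp 1 → ok
  r1: data parity 0, sent rp 1 → mismatch
  r2: data parity 0, sent rp 0 → ok
Recompute each column's even parity and compare to cp:
  c0: data parity 1, sent cp 0 → mismatch
  c1: data parity 1, sent cp 1 → ok
  c2: data parity 1, sent cp 1 → ok
  c3: data parity 1, sent cp 1 → ok
  c4: data parity 1, sent cp 1 → ok
Exactly one row (r1) and one column (c0) fail → the flipped bit is at their intersection.

row 1, column 0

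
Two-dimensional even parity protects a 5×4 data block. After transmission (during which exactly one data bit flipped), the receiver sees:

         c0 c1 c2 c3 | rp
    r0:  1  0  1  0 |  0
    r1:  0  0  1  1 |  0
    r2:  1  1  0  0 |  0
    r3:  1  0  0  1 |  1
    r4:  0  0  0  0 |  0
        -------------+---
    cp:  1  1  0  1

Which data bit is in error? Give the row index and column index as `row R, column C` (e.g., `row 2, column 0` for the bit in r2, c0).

Recompute each row's even parity and compare to rp:
  r0: data parity 0, sent rp 0 → ok
  r1: data parity 0, sent rp 0 → ok
  r2: data parity 0, sent rp 0 → ok
  r3: data parity 0, sent rp 1 → mismatch
  r4: data parity 0, sent rp 0 → ok
Recompute each column's even parity and compare to cp:
  c0: data parity 1, sent cp 1 → ok
  c1: data parity 1, sent cp 1 → ok
  c2: data parity 0, sent cp 0 → ok
  c3: data parity 0, sent cp 1 → mismatch
Exactly one row (r3) and one column (c3) fail → the flipped bit is at their intersection.

row 3, column 3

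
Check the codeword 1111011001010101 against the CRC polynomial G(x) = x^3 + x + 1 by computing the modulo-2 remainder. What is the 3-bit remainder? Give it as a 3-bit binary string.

Modulo-2 division of 1111011001010101 by 1011:
  pos 0: 1111 XOR 1011 = 0100
  pos 1: 1000 XOR 1011 = 0011
  pos 3: 1111 XOR 1011 = 0100
  pos 4: 1000 XOR 1011 = 0011
  pos 6: 1101 XOR 1011 = 0110
  pos 7: 1100 XOR 1011 = 0111
  pos 8: 1111 XOR 1011 = 0100
  pos 9: 1000 XOR 1011 = 0011
  pos 11: 1110 XOR 1011 = 0101
  pos 12: 1011 XOR 1011 = 0000
Remainder = 000 (zero — the frame passes the CRC check).

000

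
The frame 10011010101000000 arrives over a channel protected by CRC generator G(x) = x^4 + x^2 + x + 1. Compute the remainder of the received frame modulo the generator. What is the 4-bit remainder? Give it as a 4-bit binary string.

0000

Modulo-2 division of 10011010101000000 by 10111:
  pos 0: 10011 XOR 10111 = 00100
  pos 2: 10001 XOR 10111 = 00110
  pos 4: 11001 XOR 10111 = 01110
  pos 5: 11100 XOR 10111 = 01011
  pos 6: 10111 XOR 10111 = 00000
Remainder = 0000 (zero — the frame passes the CRC check).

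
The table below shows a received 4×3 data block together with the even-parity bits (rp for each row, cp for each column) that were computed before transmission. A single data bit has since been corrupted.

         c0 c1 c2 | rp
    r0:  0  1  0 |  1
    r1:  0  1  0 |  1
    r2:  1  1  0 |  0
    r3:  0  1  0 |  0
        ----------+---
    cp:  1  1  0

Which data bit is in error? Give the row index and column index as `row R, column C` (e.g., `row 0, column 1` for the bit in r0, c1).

row 3, column 1

Recompute each row's even parity and compare to rp:
  r0: data parity 1, sent rp 1 → ok
  r1: data parity 1, sent rp 1 → ok
  r2: data parity 0, sent rp 0 → ok
  r3: data parity 1, sent rp 0 → mismatch
Recompute each column's even parity and compare to cp:
  c0: data parity 1, sent cp 1 → ok
  c1: data parity 0, sent cp 1 → mismatch
  c2: data parity 0, sent cp 0 → ok
Exactly one row (r3) and one column (c1) fail → the flipped bit is at their intersection.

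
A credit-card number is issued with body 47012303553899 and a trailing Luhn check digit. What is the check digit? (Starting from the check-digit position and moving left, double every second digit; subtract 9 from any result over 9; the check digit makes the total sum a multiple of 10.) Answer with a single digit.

Partial digits right→left: 9 9 8 3 5 5 3 0 3 2 1 0 7 4
Double every second digit counting from the check-digit position (so the 1st, 3rd, 5th, ... of the partial from the right).
  doubled (with −9 where >9): 9 7 1 6 6 2 5 → sum 36
  kept as-is: 9 3 5 0 2 0 4 → sum 23
Total = 36 + 23 = 59.
Check digit = (10 − (59 mod 10)) mod 10 = 1.

1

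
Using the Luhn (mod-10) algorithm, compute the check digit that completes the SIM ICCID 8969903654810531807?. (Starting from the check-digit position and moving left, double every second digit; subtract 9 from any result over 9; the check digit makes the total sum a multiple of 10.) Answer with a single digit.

Partial digits right→left: 7 0 8 1 3 5 0 1 8 4 5 6 3 0 9 9 6 9 8
Double every second digit counting from the check-digit position (so the 1st, 3rd, 5th, ... of the partial from the right).
  doubled (with −9 where >9): 5 7 6 0 7 1 6 9 3 7 → sum 51
  kept as-is: 0 1 5 1 4 6 0 9 9 → sum 35
Total = 51 + 35 = 86.
Check digit = (10 − (86 mod 10)) mod 10 = 4.

4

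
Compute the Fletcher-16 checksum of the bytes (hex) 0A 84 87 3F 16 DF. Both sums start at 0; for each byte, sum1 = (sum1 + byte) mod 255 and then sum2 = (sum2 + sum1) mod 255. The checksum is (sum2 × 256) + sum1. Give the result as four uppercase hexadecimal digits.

BA4B

Running sums (mod 255):
  after byte 0 (0A): sum1=10, sum2=10
  after byte 1 (84): sum1=142, sum2=152
  after byte 2 (87): sum1=22, sum2=174
  after byte 3 (3F): sum1=85, sum2=4
  after byte 4 (16): sum1=107, sum2=111
  after byte 5 (DF): sum1=75, sum2=186
Checksum = sum2·256 + sum1 = 186·256 + 75 = 47691 = 0xBA4B.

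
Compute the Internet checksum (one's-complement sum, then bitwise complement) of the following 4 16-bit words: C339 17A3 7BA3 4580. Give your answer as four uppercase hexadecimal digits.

63FF

One's-complement addition (fold any carry out of bit 15 back into bit 0):
  0xC339 + 0x17A3 = 0x0DADC
  0xDADC + 0x7BA3 = 0x1567F → wrap carry → 0x5680
  0x5680 + 0x4580 = 0x09C00
One's-complement sum = 0x9C00.
Checksum = ~0x9C00 & 0xFFFF = 0x63FF.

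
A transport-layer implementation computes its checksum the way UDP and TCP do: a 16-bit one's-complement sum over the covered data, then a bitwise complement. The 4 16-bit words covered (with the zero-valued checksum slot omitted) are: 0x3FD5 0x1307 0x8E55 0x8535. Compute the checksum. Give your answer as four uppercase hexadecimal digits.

9998

One's-complement addition (fold any carry out of bit 15 back into bit 0):
  0x3FD5 + 0x1307 = 0x052DC
  0x52DC + 0x8E55 = 0x0E131
  0xE131 + 0x8535 = 0x16666 → wrap carry → 0x6667
One's-complement sum = 0x6667.
Checksum = ~0x6667 & 0xFFFF = 0x9998.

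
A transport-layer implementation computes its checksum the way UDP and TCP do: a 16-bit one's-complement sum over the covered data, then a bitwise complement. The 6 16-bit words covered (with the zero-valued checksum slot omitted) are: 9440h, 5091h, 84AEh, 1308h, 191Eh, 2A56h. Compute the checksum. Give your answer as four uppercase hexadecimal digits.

One's-complement addition (fold any carry out of bit 15 back into bit 0):
  0x9440 + 0x5091 = 0x0E4D1
  0xE4D1 + 0x84AE = 0x1697F → wrap carry → 0x6980
  0x6980 + 0x1308 = 0x07C88
  0x7C88 + 0x191E = 0x095A6
  0x95A6 + 0x2A56 = 0x0BFFC
One's-complement sum = 0xBFFC.
Checksum = ~0xBFFC & 0xFFFF = 0x4003.

4003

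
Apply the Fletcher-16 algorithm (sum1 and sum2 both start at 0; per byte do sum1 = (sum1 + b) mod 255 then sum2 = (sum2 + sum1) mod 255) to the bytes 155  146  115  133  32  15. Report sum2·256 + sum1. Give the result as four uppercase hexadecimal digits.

Running sums (mod 255):
  after byte 0 (155): sum1=155, sum2=155
  after byte 1 (146): sum1=46, sum2=201
  after byte 2 (115): sum1=161, sum2=107
  after byte 3 (133): sum1=39, sum2=146
  after byte 4 (32): sum1=71, sum2=217
  after byte 5 (15): sum1=86, sum2=48
Checksum = sum2·256 + sum1 = 48·256 + 86 = 12374 = 0x3056.

3056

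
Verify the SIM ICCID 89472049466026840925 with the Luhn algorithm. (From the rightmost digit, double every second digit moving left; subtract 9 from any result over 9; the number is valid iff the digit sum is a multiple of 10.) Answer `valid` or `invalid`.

From the right, keep odd positions and double even positions (subtract 9 from any doubled value over 9):
  doubled (positions 2,4,...): 4 0 7 4 3 8 8 4 8 7 → sum 53
  kept (positions 1,3,...): 5 9 4 6 0 6 9 0 7 9 → sum 55
Total = 108.
108 mod 10 = 8, so the number is invalid.

invalid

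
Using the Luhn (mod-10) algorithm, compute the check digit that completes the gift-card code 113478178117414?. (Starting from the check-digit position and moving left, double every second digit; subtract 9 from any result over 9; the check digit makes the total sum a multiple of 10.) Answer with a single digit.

Partial digits right→left: 4 1 4 7 1 1 8 7 1 8 7 4 3 1 1
Double every second digit counting from the check-digit position (so the 1st, 3rd, 5th, ... of the partial from the right).
  doubled (with −9 where >9): 8 8 2 7 2 5 6 2 → sum 40
  kept as-is: 1 7 1 7 8 4 1 → sum 29
Total = 40 + 29 = 69.
Check digit = (10 − (69 mod 10)) mod 10 = 1.

1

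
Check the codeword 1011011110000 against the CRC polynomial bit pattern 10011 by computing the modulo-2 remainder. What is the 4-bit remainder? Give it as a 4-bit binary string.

Modulo-2 division of 1011011110000 by 10011:
  pos 0: 10110 XOR 10011 = 00101
  pos 2: 10111 XOR 10011 = 00100
  pos 4: 10011 XOR 10011 = 00000
Remainder = 0000 (zero — the frame passes the CRC check).

0000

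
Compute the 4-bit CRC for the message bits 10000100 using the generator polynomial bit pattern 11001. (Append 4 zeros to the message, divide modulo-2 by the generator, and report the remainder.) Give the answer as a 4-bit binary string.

0010

Append 4 zeros: 100001000000. Divide by 11001 (XOR where the leading bit is 1):
  pos 0: 10000 XOR 11001 = 01001
  pos 1: 10011 XOR 11001 = 01010
  pos 2: 10100 XOR 11001 = 01101
  pos 3: 11010 XOR 11001 = 00011
  pos 6: 11000 XOR 11001 = 00001
Remainder (last 4 bits) = 0010. This is the CRC / FCS.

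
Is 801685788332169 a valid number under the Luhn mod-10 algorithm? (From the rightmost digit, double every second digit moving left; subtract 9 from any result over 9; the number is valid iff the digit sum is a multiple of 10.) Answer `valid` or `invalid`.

From the right, keep odd positions and double even positions (subtract 9 from any doubled value over 9):
  doubled (positions 2,4,...): 3 4 6 7 1 3 0 → sum 24
  kept (positions 1,3,...): 9 1 3 8 7 8 1 8 → sum 45
Total = 69.
69 mod 10 = 9, so the number is invalid.

invalid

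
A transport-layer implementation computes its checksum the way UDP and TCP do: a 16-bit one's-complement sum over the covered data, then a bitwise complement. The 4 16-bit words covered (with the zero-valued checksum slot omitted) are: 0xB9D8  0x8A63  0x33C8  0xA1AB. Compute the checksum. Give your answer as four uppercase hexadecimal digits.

E64F

One's-complement addition (fold any carry out of bit 15 back into bit 0):
  0xB9D8 + 0x8A63 = 0x1443B → wrap carry → 0x443C
  0x443C + 0x33C8 = 0x07804
  0x7804 + 0xA1AB = 0x119AF → wrap carry → 0x19B0
One's-complement sum = 0x19B0.
Checksum = ~0x19B0 & 0xFFFF = 0xE64F.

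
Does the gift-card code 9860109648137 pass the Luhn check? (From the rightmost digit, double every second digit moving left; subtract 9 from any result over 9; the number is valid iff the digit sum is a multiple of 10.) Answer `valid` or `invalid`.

From the right, keep odd positions and double even positions (subtract 9 from any doubled value over 9):
  doubled (positions 2,4,...): 6 7 3 0 0 7 → sum 23
  kept (positions 1,3,...): 7 1 4 9 1 6 9 → sum 37
Total = 60.
60 mod 10 = 0, so the number is valid.

valid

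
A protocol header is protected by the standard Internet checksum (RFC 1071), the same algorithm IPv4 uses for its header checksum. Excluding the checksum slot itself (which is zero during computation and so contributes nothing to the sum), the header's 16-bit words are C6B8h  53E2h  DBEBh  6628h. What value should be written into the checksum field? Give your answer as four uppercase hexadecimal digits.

A350

One's-complement addition (fold any carry out of bit 15 back into bit 0):
  0xC6B8 + 0x53E2 = 0x11A9A → wrap carry → 0x1A9B
  0x1A9B + 0xDBEB = 0x0F686
  0xF686 + 0x6628 = 0x15CAE → wrap carry → 0x5CAF
One's-complement sum = 0x5CAF.
Checksum = ~0x5CAF & 0xFFFF = 0xA350.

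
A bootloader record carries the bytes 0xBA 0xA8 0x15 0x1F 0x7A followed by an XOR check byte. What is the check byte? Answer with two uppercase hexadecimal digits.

62

XOR the bytes together:
  start with 0xBA
  0xBA ⊕ 0xA8 = 0x12
  0x12 ⊕ 0x15 = 0x07
  0x07 ⊕ 0x1F = 0x18
  0x18 ⊕ 0x7A = 0x62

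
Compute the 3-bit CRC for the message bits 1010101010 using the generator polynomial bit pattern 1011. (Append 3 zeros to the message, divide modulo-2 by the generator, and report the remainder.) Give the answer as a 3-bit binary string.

101

Append 3 zeros: 1010101010000. Divide by 1011 (XOR where the leading bit is 1):
  pos 0: 1010 XOR 1011 = 0001
  pos 3: 1101 XOR 1011 = 0110
  pos 4: 1100 XOR 1011 = 0111
  pos 5: 1111 XOR 1011 = 0100
  pos 6: 1000 XOR 1011 = 0011
  pos 8: 1100 XOR 1011 = 0111
  pos 9: 1110 XOR 1011 = 0101
Remainder (last 3 bits) = 101. This is the CRC / FCS.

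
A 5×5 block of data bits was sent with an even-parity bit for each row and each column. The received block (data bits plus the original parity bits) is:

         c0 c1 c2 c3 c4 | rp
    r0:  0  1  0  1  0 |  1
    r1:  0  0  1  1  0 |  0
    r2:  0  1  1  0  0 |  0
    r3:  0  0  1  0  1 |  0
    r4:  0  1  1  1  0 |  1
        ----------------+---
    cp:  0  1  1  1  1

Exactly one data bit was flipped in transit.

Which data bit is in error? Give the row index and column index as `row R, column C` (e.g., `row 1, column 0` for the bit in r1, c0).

row 0, column 2

Recompute each row's even parity and compare to rp:
  r0: data parity 0, sent rp 1 → mismatch
  r1: data parity 0, sent rp 0 → ok
  r2: data parity 0, sent rp 0 → ok
  r3: data parity 0, sent rp 0 → ok
  r4: data parity 1, sent rp 1 → ok
Recompute each column's even parity and compare to cp:
  c0: data parity 0, sent cp 0 → ok
  c1: data parity 1, sent cp 1 → ok
  c2: data parity 0, sent cp 1 → mismatch
  c3: data parity 1, sent cp 1 → ok
  c4: data parity 1, sent cp 1 → ok
Exactly one row (r0) and one column (c2) fail → the flipped bit is at their intersection.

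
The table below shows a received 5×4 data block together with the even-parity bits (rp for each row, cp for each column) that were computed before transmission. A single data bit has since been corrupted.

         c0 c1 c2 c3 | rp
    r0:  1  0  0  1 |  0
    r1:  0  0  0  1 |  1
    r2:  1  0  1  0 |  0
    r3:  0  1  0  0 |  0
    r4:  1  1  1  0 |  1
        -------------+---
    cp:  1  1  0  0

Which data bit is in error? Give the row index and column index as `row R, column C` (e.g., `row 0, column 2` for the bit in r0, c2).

row 3, column 1

Recompute each row's even parity and compare to rp:
  r0: data parity 0, sent rp 0 → ok
  r1: data parity 1, sent rp 1 → ok
  r2: data parity 0, sent rp 0 → ok
  r3: data parity 1, sent rp 0 → mismatch
  r4: data parity 1, sent rp 1 → ok
Recompute each column's even parity and compare to cp:
  c0: data parity 1, sent cp 1 → ok
  c1: data parity 0, sent cp 1 → mismatch
  c2: data parity 0, sent cp 0 → ok
  c3: data parity 0, sent cp 0 → ok
Exactly one row (r3) and one column (c1) fail → the flipped bit is at their intersection.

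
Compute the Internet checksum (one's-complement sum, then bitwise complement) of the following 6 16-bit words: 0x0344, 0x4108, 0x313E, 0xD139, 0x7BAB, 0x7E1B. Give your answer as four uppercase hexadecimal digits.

One's-complement addition (fold any carry out of bit 15 back into bit 0):
  0x0344 + 0x4108 = 0x0444C
  0x444C + 0x313E = 0x0758A
  0x758A + 0xD139 = 0x146C3 → wrap carry → 0x46C4
  0x46C4 + 0x7BAB = 0x0C26F
  0xC26F + 0x7E1B = 0x1408A → wrap carry → 0x408B
One's-complement sum = 0x408B.
Checksum = ~0x408B & 0xFFFF = 0xBF74.

BF74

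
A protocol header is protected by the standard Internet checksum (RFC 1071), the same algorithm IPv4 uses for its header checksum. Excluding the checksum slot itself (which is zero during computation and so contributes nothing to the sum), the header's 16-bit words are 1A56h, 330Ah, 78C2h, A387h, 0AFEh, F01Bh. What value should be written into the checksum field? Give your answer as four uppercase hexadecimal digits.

9B3B

One's-complement addition (fold any carry out of bit 15 back into bit 0):
  0x1A56 + 0x330A = 0x04D60
  0x4D60 + 0x78C2 = 0x0C622
  0xC622 + 0xA387 = 0x169A9 → wrap carry → 0x69AA
  0x69AA + 0x0AFE = 0x074A8
  0x74A8 + 0xF01B = 0x164C3 → wrap carry → 0x64C4
One's-complement sum = 0x64C4.
Checksum = ~0x64C4 & 0xFFFF = 0x9B3B.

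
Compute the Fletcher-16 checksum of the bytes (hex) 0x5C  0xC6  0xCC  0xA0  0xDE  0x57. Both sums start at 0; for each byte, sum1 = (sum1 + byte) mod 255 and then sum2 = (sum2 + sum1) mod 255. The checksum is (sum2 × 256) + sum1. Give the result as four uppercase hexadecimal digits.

36C6

Running sums (mod 255):
  after byte 0 (0x5C): sum1=92, sum2=92
  after byte 1 (0xC6): sum1=35, sum2=127
  after byte 2 (0xCC): sum1=239, sum2=111
  after byte 3 (0xA0): sum1=144, sum2=0
  after byte 4 (0xDE): sum1=111, sum2=111
  after byte 5 (0x57): sum1=198, sum2=54
Checksum = sum2·256 + sum1 = 54·256 + 198 = 14022 = 0x36C6.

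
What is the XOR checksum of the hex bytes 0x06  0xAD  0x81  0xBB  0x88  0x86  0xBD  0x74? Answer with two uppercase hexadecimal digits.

56

XOR the bytes together:
  start with 0x06
  0x06 ⊕ 0xAD = 0xAB
  0xAB ⊕ 0x81 = 0x2A
  0x2A ⊕ 0xBB = 0x91
  0x91 ⊕ 0x88 = 0x19
  0x19 ⊕ 0x86 = 0x9F
  0x9F ⊕ 0xBD = 0x22
  0x22 ⊕ 0x74 = 0x56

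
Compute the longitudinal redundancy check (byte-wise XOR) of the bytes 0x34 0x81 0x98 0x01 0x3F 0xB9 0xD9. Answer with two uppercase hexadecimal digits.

XOR the bytes together:
  start with 0x34
  0x34 ⊕ 0x81 = 0xB5
  0xB5 ⊕ 0x98 = 0x2D
  0x2D ⊕ 0x01 = 0x2C
  0x2C ⊕ 0x3F = 0x13
  0x13 ⊕ 0xB9 = 0xAA
  0xAA ⊕ 0xD9 = 0x73

73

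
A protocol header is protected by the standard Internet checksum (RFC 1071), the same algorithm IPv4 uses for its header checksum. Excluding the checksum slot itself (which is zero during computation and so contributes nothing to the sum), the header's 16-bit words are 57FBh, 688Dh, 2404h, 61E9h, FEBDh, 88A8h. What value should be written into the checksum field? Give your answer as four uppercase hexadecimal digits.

3223

One's-complement addition (fold any carry out of bit 15 back into bit 0):
  0x57FB + 0x688D = 0x0C088
  0xC088 + 0x2404 = 0x0E48C
  0xE48C + 0x61E9 = 0x14675 → wrap carry → 0x4676
  0x4676 + 0xFEBD = 0x14533 → wrap carry → 0x4534
  0x4534 + 0x88A8 = 0x0CDDC
One's-complement sum = 0xCDDC.
Checksum = ~0xCDDC & 0xFFFF = 0x3223.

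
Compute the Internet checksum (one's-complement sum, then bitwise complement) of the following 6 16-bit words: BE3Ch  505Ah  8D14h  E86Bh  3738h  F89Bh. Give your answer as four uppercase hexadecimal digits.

One's-complement addition (fold any carry out of bit 15 back into bit 0):
  0xBE3C + 0x505A = 0x10E96 → wrap carry → 0x0E97
  0x0E97 + 0x8D14 = 0x09BAB
  0x9BAB + 0xE86B = 0x18416 → wrap carry → 0x8417
  0x8417 + 0x3738 = 0x0BB4F
  0xBB4F + 0xF89B = 0x1B3EA → wrap carry → 0xB3EB
One's-complement sum = 0xB3EB.
Checksum = ~0xB3EB & 0xFFFF = 0x4C14.

4C14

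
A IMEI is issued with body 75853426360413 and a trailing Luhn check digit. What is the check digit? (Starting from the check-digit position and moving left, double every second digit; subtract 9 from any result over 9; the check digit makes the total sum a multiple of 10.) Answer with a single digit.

6

Partial digits right→left: 3 1 4 0 6 3 6 2 4 3 5 8 5 7
Double every second digit counting from the check-digit position (so the 1st, 3rd, 5th, ... of the partial from the right).
  doubled (with −9 where >9): 6 8 3 3 8 1 1 → sum 30
  kept as-is: 1 0 3 2 3 8 7 → sum 24
Total = 30 + 24 = 54.
Check digit = (10 − (54 mod 10)) mod 10 = 6.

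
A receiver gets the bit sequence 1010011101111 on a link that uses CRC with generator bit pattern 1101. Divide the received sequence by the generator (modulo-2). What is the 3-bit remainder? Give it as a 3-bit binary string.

Modulo-2 division of 1010011101111 by 1101:
  pos 0: 1010 XOR 1101 = 0111
  pos 1: 1110 XOR 1101 = 0011
  pos 3: 1111 XOR 1101 = 0010
  pos 5: 1010 XOR 1101 = 0111
  pos 6: 1111 XOR 1101 = 0010
  pos 8: 1011 XOR 1101 = 0110
  pos 9: 1101 XOR 1101 = 0000
Remainder = 000 (zero — the frame passes the CRC check).

000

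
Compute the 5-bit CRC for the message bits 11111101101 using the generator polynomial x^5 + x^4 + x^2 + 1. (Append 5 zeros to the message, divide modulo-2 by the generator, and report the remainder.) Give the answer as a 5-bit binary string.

01011

Append 5 zeros: 1111110110100000. Divide by 110101 (XOR where the leading bit is 1):
  pos 0: 111111 XOR 110101 = 001010
  pos 2: 101001 XOR 110101 = 011100
  pos 3: 111001 XOR 110101 = 001100
  pos 5: 110001 XOR 110101 = 000100
  pos 8: 100000 XOR 110101 = 010101
  pos 9: 101010 XOR 110101 = 011111
  pos 10: 111110 XOR 110101 = 001011
Remainder (last 5 bits) = 01011. This is the CRC / FCS.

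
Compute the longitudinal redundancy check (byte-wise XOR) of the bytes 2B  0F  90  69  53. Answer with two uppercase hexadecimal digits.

8E

XOR the bytes together:
  start with 0x2B
  0x2B ⊕ 0x0F = 0x24
  0x24 ⊕ 0x90 = 0xB4
  0xB4 ⊕ 0x69 = 0xDD
  0xDD ⊕ 0x53 = 0x8E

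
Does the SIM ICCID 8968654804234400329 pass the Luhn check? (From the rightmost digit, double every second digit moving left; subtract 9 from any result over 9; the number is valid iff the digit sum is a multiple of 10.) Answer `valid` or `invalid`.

From the right, keep odd positions and double even positions (subtract 9 from any doubled value over 9):
  doubled (positions 2,4,...): 4 0 8 6 8 7 1 7 9 → sum 50
  kept (positions 1,3,...): 9 3 0 4 2 0 4 6 6 8 → sum 42
Total = 92.
92 mod 10 = 2, so the number is invalid.

invalid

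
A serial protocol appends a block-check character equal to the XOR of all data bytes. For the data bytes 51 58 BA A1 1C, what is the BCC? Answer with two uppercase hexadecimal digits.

XOR the bytes together:
  start with 0x51
  0x51 ⊕ 0x58 = 0x09
  0x09 ⊕ 0xBA = 0xB3
  0xB3 ⊕ 0xA1 = 0x12
  0x12 ⊕ 0x1C = 0x0E

0E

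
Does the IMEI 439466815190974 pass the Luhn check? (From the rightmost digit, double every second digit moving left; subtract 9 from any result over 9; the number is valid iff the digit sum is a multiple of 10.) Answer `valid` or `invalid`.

From the right, keep odd positions and double even positions (subtract 9 from any doubled value over 9):
  doubled (positions 2,4,...): 5 0 2 2 3 8 6 → sum 26
  kept (positions 1,3,...): 4 9 9 5 8 6 9 4 → sum 54
Total = 80.
80 mod 10 = 0, so the number is valid.

valid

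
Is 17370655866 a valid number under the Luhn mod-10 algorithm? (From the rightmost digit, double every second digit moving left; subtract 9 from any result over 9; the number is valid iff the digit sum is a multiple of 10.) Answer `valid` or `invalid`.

valid

From the right, keep odd positions and double even positions (subtract 9 from any doubled value over 9):
  doubled (positions 2,4,...): 3 1 3 5 5 → sum 17
  kept (positions 1,3,...): 6 8 5 0 3 1 → sum 23
Total = 40.
40 mod 10 = 0, so the number is valid.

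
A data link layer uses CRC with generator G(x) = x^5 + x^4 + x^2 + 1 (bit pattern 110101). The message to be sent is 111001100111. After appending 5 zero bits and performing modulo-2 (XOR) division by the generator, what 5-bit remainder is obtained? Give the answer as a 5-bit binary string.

10001

Append 5 zeros: 11100110011100000. Divide by 110101 (XOR where the leading bit is 1):
  pos 0: 111001 XOR 110101 = 001100
  pos 2: 110010 XOR 110101 = 000111
  pos 5: 111011 XOR 110101 = 001110
  pos 7: 111010 XOR 110101 = 001111
  pos 9: 111100 XOR 110101 = 001001
  pos 11: 100100 XOR 110101 = 010001
Remainder (last 5 bits) = 10001. This is the CRC / FCS.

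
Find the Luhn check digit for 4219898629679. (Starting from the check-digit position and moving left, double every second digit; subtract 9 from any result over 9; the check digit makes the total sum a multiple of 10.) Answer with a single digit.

Partial digits right→left: 9 7 6 9 2 6 8 9 8 9 1 2 4
Double every second digit counting from the check-digit position (so the 1st, 3rd, 5th, ... of the partial from the right).
  doubled (with −9 where >9): 9 3 4 7 7 2 8 → sum 40
  kept as-is: 7 9 6 9 9 2 → sum 42
Total = 40 + 42 = 82.
Check digit = (10 − (82 mod 10)) mod 10 = 8.

8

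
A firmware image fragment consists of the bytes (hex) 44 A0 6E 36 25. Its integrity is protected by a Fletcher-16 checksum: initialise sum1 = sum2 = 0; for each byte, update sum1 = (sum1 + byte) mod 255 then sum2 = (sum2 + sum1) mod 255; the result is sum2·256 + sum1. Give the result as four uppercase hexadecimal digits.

Running sums (mod 255):
  after byte 0 (44): sum1=68, sum2=68
  after byte 1 (A0): sum1=228, sum2=41
  after byte 2 (6E): sum1=83, sum2=124
  after byte 3 (36): sum1=137, sum2=6
  after byte 4 (25): sum1=174, sum2=180
Checksum = sum2·256 + sum1 = 180·256 + 174 = 46254 = 0xB4AE.

B4AE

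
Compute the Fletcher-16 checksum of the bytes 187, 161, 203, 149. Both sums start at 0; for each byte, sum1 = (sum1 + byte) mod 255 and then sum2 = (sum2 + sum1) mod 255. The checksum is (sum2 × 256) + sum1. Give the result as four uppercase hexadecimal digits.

01BE

Running sums (mod 255):
  after byte 0 (187): sum1=187, sum2=187
  after byte 1 (161): sum1=93, sum2=25
  after byte 2 (203): sum1=41, sum2=66
  after byte 3 (149): sum1=190, sum2=1
Checksum = sum2·256 + sum1 = 1·256 + 190 = 446 = 0x01BE.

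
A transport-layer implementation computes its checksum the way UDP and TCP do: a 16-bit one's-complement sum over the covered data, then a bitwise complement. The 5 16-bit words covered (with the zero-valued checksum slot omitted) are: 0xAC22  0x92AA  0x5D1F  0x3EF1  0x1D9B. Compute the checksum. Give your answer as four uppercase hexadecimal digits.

0787

One's-complement addition (fold any carry out of bit 15 back into bit 0):
  0xAC22 + 0x92AA = 0x13ECC → wrap carry → 0x3ECD
  0x3ECD + 0x5D1F = 0x09BEC
  0x9BEC + 0x3EF1 = 0x0DADD
  0xDADD + 0x1D9B = 0x0F878
One's-complement sum = 0xF878.
Checksum = ~0xF878 & 0xFFFF = 0x0787.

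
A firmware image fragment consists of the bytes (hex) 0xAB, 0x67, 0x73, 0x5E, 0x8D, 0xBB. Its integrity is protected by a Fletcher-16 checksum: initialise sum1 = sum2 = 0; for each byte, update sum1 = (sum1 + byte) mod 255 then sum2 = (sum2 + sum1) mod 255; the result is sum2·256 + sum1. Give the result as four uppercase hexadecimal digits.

CA2E

Running sums (mod 255):
  after byte 0 (0xAB): sum1=171, sum2=171
  after byte 1 (0x67): sum1=19, sum2=190
  after byte 2 (0x73): sum1=134, sum2=69
  after byte 3 (0x5E): sum1=228, sum2=42
  after byte 4 (0x8D): sum1=114, sum2=156
  after byte 5 (0xBB): sum1=46, sum2=202
Checksum = sum2·256 + sum1 = 202·256 + 46 = 51758 = 0xCA2E.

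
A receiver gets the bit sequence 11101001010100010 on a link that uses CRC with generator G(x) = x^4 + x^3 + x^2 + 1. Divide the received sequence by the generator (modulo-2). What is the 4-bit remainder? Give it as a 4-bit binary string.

Modulo-2 division of 11101001010100010 by 11101:
  pos 0: 11101 XOR 11101 = 00000
  pos 7: 10101 XOR 11101 = 01000
  pos 8: 10000 XOR 11101 = 01101
  pos 9: 11010 XOR 11101 = 00111
  pos 11: 11101 XOR 11101 = 00000
Remainder = 0000 (zero — the frame passes the CRC check).

0000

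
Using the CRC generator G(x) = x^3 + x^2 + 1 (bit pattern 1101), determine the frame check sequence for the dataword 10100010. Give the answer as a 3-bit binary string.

000

Append 3 zeros: 10100010000. Divide by 1101 (XOR where the leading bit is 1):
  pos 0: 1010 XOR 1101 = 0111
  pos 1: 1110 XOR 1101 = 0011
  pos 3: 1101 XOR 1101 = 0000
Remainder (last 3 bits) = 000. This is the CRC / FCS.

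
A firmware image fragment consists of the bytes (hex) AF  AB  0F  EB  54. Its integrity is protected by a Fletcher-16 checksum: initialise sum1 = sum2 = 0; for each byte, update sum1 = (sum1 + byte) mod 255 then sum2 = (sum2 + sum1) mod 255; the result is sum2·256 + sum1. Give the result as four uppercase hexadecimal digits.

76AA

Running sums (mod 255):
  after byte 0 (AF): sum1=175, sum2=175
  after byte 1 (AB): sum1=91, sum2=11
  after byte 2 (0F): sum1=106, sum2=117
  after byte 3 (EB): sum1=86, sum2=203
  after byte 4 (54): sum1=170, sum2=118
Checksum = sum2·256 + sum1 = 118·256 + 170 = 30378 = 0x76AA.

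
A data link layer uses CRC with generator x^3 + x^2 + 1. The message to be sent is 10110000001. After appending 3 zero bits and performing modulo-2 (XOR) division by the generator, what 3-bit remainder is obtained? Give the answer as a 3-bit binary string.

001

Append 3 zeros: 10110000001000. Divide by 1101 (XOR where the leading bit is 1):
  pos 0: 1011 XOR 1101 = 0110
  pos 1: 1100 XOR 1101 = 0001
  pos 4: 1000 XOR 1101 = 0101
  pos 5: 1010 XOR 1101 = 0111
  pos 6: 1110 XOR 1101 = 0011
  pos 8: 1110 XOR 1101 = 0011
  pos 10: 1100 XOR 1101 = 0001
Remainder (last 3 bits) = 001. This is the CRC / FCS.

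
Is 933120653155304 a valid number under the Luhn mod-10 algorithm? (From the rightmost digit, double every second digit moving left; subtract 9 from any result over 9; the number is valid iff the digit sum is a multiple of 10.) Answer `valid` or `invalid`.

From the right, keep odd positions and double even positions (subtract 9 from any doubled value over 9):
  doubled (positions 2,4,...): 0 1 2 1 0 2 6 → sum 12
  kept (positions 1,3,...): 4 3 5 3 6 2 3 9 → sum 35
Total = 47.
47 mod 10 = 7, so the number is invalid.

invalid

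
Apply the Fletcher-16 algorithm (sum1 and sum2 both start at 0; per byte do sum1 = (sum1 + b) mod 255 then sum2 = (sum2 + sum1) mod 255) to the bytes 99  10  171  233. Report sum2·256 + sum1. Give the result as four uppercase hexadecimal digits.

EC03

Running sums (mod 255):
  after byte 0 (99): sum1=99, sum2=99
  after byte 1 (10): sum1=109, sum2=208
  after byte 2 (171): sum1=25, sum2=233
  after byte 3 (233): sum1=3, sum2=236
Checksum = sum2·256 + sum1 = 236·256 + 3 = 60419 = 0xEC03.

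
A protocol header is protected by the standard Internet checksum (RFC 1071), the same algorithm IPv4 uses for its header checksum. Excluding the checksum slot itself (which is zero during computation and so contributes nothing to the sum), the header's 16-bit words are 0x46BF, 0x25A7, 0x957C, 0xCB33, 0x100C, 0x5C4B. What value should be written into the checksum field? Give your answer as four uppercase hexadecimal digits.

One's-complement addition (fold any carry out of bit 15 back into bit 0):
  0x46BF + 0x25A7 = 0x06C66
  0x6C66 + 0x957C = 0x101E2 → wrap carry → 0x01E3
  0x01E3 + 0xCB33 = 0x0CD16
  0xCD16 + 0x100C = 0x0DD22
  0xDD22 + 0x5C4B = 0x1396D → wrap carry → 0x396E
One's-complement sum = 0x396E.
Checksum = ~0x396E & 0xFFFF = 0xC691.

C691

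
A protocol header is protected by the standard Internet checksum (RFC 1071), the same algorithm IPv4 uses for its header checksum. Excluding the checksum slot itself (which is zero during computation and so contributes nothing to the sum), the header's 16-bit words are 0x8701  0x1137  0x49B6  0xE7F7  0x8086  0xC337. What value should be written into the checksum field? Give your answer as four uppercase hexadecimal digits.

One's-complement addition (fold any carry out of bit 15 back into bit 0):
  0x8701 + 0x1137 = 0x09838
  0x9838 + 0x49B6 = 0x0E1EE
  0xE1EE + 0xE7F7 = 0x1C9E5 → wrap carry → 0xC9E6
  0xC9E6 + 0x8086 = 0x14A6C → wrap carry → 0x4A6D
  0x4A6D + 0xC337 = 0x10DA4 → wrap carry → 0x0DA5
One's-complement sum = 0x0DA5.
Checksum = ~0x0DA5 & 0xFFFF = 0xF25A.

F25A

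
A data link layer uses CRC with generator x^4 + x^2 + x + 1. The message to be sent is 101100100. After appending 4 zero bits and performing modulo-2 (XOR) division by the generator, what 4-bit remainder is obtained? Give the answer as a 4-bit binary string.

1001

Append 4 zeros: 1011001000000. Divide by 10111 (XOR where the leading bit is 1):
  pos 0: 10110 XOR 10111 = 00001
  pos 4: 10100 XOR 10111 = 00011
  pos 7: 11000 XOR 10111 = 01111
  pos 8: 11110 XOR 10111 = 01001
Remainder (last 4 bits) = 1001. This is the CRC / FCS.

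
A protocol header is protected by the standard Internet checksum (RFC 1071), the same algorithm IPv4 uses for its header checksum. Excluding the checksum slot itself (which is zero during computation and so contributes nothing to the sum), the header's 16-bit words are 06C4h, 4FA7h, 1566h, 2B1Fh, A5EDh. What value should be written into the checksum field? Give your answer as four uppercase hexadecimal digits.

One's-complement addition (fold any carry out of bit 15 back into bit 0):
  0x06C4 + 0x4FA7 = 0x0566B
  0x566B + 0x1566 = 0x06BD1
  0x6BD1 + 0x2B1F = 0x096F0
  0x96F0 + 0xA5ED = 0x13CDD → wrap carry → 0x3CDE
One's-complement sum = 0x3CDE.
Checksum = ~0x3CDE & 0xFFFF = 0xC321.

C321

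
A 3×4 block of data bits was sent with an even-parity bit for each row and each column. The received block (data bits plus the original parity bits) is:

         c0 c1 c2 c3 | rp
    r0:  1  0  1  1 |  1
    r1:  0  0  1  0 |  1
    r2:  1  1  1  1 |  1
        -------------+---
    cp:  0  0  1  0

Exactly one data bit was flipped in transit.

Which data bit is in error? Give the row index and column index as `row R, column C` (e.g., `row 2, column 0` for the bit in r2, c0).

row 2, column 1

Recompute each row's even parity and compare to rp:
  r0: data parity 1, sent rp 1 → ok
  r1: data parity 1, sent rp 1 → ok
  r2: data parity 0, sent rp 1 → mismatch
Recompute each column's even parity and compare to cp:
  c0: data parity 0, sent cp 0 → ok
  c1: data parity 1, sent cp 0 → mismatch
  c2: data parity 1, sent cp 1 → ok
  c3: data parity 0, sent cp 0 → ok
Exactly one row (r2) and one column (c1) fail → the flipped bit is at their intersection.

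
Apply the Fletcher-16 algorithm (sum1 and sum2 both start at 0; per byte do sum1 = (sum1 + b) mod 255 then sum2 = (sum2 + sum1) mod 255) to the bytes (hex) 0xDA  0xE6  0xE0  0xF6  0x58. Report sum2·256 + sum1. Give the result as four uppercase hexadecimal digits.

Running sums (mod 255):
  after byte 0 (0xDA): sum1=218, sum2=218
  after byte 1 (0xE6): sum1=193, sum2=156
  after byte 2 (0xE0): sum1=162, sum2=63
  after byte 3 (0xF6): sum1=153, sum2=216
  after byte 4 (0x58): sum1=241, sum2=202
Checksum = sum2·256 + sum1 = 202·256 + 241 = 51953 = 0xCAF1.

CAF1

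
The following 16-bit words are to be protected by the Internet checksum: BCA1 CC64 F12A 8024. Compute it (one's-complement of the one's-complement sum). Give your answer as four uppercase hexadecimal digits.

05AA

One's-complement addition (fold any carry out of bit 15 back into bit 0):
  0xBCA1 + 0xCC64 = 0x18905 → wrap carry → 0x8906
  0x8906 + 0xF12A = 0x17A30 → wrap carry → 0x7A31
  0x7A31 + 0x8024 = 0x0FA55
One's-complement sum = 0xFA55.
Checksum = ~0xFA55 & 0xFFFF = 0x05AA.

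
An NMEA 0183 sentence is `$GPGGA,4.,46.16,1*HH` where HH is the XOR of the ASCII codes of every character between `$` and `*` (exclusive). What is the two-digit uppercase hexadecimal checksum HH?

XOR the ASCII codes of the payload characters:
  'G' = 0x47 → acc = 0x47
  'P' = 0x50 → acc = 0x17
  'G' = 0x47 → acc = 0x50
  'G' = 0x47 → acc = 0x17
  'A' = 0x41 → acc = 0x56
  ',' = 0x2C → acc = 0x7A
  '4' = 0x34 → acc = 0x4E
  '.' = 0x2E → acc = 0x60
  ',' = 0x2C → acc = 0x4C
  '4' = 0x34 → acc = 0x78
  '6' = 0x36 → acc = 0x4E
  '.' = 0x2E → acc = 0x60
  '1' = 0x31 → acc = 0x51
  '6' = 0x36 → acc = 0x67
  ',' = 0x2C → acc = 0x4B
  '1' = 0x31 → acc = 0x7A
Checksum = 0x7A.

7A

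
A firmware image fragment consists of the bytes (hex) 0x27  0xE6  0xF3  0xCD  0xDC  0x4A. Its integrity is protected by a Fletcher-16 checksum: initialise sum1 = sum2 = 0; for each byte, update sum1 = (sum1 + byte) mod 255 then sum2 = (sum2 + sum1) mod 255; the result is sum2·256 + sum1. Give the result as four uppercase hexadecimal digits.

AAF6

Running sums (mod 255):
  after byte 0 (0x27): sum1=39, sum2=39
  after byte 1 (0xE6): sum1=14, sum2=53
  after byte 2 (0xF3): sum1=2, sum2=55
  after byte 3 (0xCD): sum1=207, sum2=7
  after byte 4 (0xDC): sum1=172, sum2=179
  after byte 5 (0x4A): sum1=246, sum2=170
Checksum = sum2·256 + sum1 = 170·256 + 246 = 43766 = 0xAAF6.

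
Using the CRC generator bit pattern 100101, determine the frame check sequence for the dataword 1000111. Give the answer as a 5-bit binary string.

Append 5 zeros: 100011100000. Divide by 100101 (XOR where the leading bit is 1):
  pos 0: 100011 XOR 100101 = 000110
  pos 3: 110100 XOR 100101 = 010001
  pos 4: 100010 XOR 100101 = 000111
Remainder (last 5 bits) = 11100. This is the CRC / FCS.

11100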